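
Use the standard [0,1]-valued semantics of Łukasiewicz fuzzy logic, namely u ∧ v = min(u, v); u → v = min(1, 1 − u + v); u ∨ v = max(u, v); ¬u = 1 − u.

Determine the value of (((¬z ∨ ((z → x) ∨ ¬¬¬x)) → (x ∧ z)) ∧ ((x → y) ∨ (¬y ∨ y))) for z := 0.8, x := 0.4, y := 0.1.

0.80

¬z: Łukasiewicz ¬ gives 1 − 0.8 = 0.2
(z → x): min(1, 1 − 0.8 + 0.4) = 0.6
¬x: Łukasiewicz ¬ gives 1 − 0.4 = 0.6
¬¬x: Łukasiewicz ¬ gives 1 − 0.6 = 0.4
¬¬¬x: Łukasiewicz ¬ gives 1 − 0.4 = 0.6
((z → x) ∨ ¬¬¬x) = max(0.6, 0.6) = 0.6
(¬z ∨ ((z → x) ∨ ¬¬¬x)) = max(0.2, 0.6) = 0.6
(x ∧ z) = min(0.4, 0.8) = 0.4
((¬z ∨ ((z → x) ∨ ¬¬¬x)) → (x ∧ z)): min(1, 1 − 0.6 + 0.4) = 0.8
(x → y): min(1, 1 − 0.4 + 0.1) = 0.7
¬y: Łukasiewicz ¬ gives 1 − 0.1 = 0.9
(¬y ∨ y) = max(0.9, 0.1) = 0.9
((x → y) ∨ (¬y ∨ y)) = max(0.7, 0.9) = 0.9
(((¬z ∨ ((z → x) ∨ ¬¬¬x)) → (x ∧ z)) ∧ ((x → y) ∨ (¬y ∨ y))) = min(0.8, 0.9) = 0.8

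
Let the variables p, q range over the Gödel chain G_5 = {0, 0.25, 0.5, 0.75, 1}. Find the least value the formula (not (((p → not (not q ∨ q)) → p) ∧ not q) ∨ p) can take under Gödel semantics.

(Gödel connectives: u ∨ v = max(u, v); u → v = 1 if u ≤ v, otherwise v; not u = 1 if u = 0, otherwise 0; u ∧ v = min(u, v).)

The minimum is attained at p = 0.25, q = 0:
  not q: Gödel ¬ of 0 = 1 (operand is 0)
  (not q ∨ q) = max(1, 0) = 1
  not (not q ∨ q): Gödel ¬ of 1 = 0 (operand ≠ 0)
  (p → not (not q ∨ q)): 0.25 > 0, so result = 0
  ((p → not (not q ∨ q)) → p): 0 ≤ 0.25, so result = 1
  not q: Gödel ¬ of 0 = 1 (operand is 0)
  (((p → not (not q ∨ q)) → p) ∧ not q) = min(1, 1) = 1
  not (((p → not (not q ∨ q)) → p) ∧ not q): Gödel ¬ of 1 = 0 (operand ≠ 0)
  (not (((p → not (not q ∨ q)) → p) ∧ not q) ∨ p) = max(0, 0.25) = 0.25
Checking all 25 assignments confirms none give a value below 0.25.

0.25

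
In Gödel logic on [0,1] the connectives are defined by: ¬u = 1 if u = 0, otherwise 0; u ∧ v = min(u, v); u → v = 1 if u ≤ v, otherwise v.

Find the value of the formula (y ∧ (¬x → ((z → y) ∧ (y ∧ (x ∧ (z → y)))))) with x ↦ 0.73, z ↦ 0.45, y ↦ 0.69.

¬x: Gödel ¬ of 0.73 = 0 (operand ≠ 0)
(z → y): 0.45 ≤ 0.69, so result = 1
(z → y): 0.45 ≤ 0.69, so result = 1
(x ∧ (z → y)) = min(0.73, 1) = 0.73
(y ∧ (x ∧ (z → y))) = min(0.69, 0.73) = 0.69
((z → y) ∧ (y ∧ (x ∧ (z → y)))) = min(1, 0.69) = 0.69
(¬x → ((z → y) ∧ (y ∧ (x ∧ (z → y))))): 0 ≤ 0.69, so result = 1
(y ∧ (¬x → ((z → y) ∧ (y ∧ (x ∧ (z → y)))))) = min(0.69, 1) = 0.69

0.69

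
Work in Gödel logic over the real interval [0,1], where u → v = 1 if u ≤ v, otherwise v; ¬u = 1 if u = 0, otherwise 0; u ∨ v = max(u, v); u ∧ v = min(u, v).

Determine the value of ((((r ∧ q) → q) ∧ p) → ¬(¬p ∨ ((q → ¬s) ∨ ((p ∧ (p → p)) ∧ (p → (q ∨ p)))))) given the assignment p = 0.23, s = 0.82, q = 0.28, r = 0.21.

(r ∧ q) = min(0.21, 0.28) = 0.21
((r ∧ q) → q): 0.21 ≤ 0.28, so result = 1
(((r ∧ q) → q) ∧ p) = min(1, 0.23) = 0.23
¬p: Gödel ¬ of 0.23 = 0 (operand ≠ 0)
¬s: Gödel ¬ of 0.82 = 0 (operand ≠ 0)
(q → ¬s): 0.28 > 0, so result = 0
(p → p): 0.23 ≤ 0.23, so result = 1
(p ∧ (p → p)) = min(0.23, 1) = 0.23
(q ∨ p) = max(0.28, 0.23) = 0.28
(p → (q ∨ p)): 0.23 ≤ 0.28, so result = 1
((p ∧ (p → p)) ∧ (p → (q ∨ p))) = min(0.23, 1) = 0.23
((q → ¬s) ∨ ((p ∧ (p → p)) ∧ (p → (q ∨ p)))) = max(0, 0.23) = 0.23
(¬p ∨ ((q → ¬s) ∨ ((p ∧ (p → p)) ∧ (p → (q ∨ p))))) = max(0, 0.23) = 0.23
¬(¬p ∨ ((q → ¬s) ∨ ((p ∧ (p → p)) ∧ (p → (q ∨ p))))): Gödel ¬ of 0.23 = 0 (operand ≠ 0)
((((r ∧ q) → q) ∧ p) → ¬(¬p ∨ ((q → ¬s) ∨ ((p ∧ (p → p)) ∧ (p → (q ∨ p)))))): 0.23 > 0, so result = 0

0.00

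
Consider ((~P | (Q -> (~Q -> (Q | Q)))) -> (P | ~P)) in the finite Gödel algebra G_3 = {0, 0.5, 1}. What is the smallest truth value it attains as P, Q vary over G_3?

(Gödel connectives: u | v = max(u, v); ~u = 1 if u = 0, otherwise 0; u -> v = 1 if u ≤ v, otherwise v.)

0.50

The minimum is attained at P = 0.5, Q = 0:
  ~P: Gödel ¬ of 0.5 = 0 (operand ≠ 0)
  ~Q: Gödel ¬ of 0 = 1 (operand is 0)
  (Q | Q) = max(0, 0) = 0
  (~Q -> (Q | Q)): 1 > 0, so result = 0
  (Q -> (~Q -> (Q | Q))): 0 ≤ 0, so result = 1
  (~P | (Q -> (~Q -> (Q | Q)))) = max(0, 1) = 1
  ~P: Gödel ¬ of 0.5 = 0 (operand ≠ 0)
  (P | ~P) = max(0.5, 0) = 0.5
  ((~P | (Q -> (~Q -> (Q | Q)))) -> (P | ~P)): 1 > 0.5, so result = 0.5
Checking all 9 assignments confirms none give a value below 0.50.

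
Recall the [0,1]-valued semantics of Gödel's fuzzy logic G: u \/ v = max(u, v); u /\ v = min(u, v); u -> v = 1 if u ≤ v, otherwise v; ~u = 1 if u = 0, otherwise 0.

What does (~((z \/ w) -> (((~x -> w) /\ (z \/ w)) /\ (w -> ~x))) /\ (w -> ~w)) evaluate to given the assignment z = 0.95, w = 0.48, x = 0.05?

(z \/ w) = max(0.95, 0.48) = 0.95
~x: Gödel ¬ of 0.05 = 0 (operand ≠ 0)
(~x -> w): 0 ≤ 0.48, so result = 1
(z \/ w) = max(0.95, 0.48) = 0.95
((~x -> w) /\ (z \/ w)) = min(1, 0.95) = 0.95
~x: Gödel ¬ of 0.05 = 0 (operand ≠ 0)
(w -> ~x): 0.48 > 0, so result = 0
(((~x -> w) /\ (z \/ w)) /\ (w -> ~x)) = min(0.95, 0) = 0
((z \/ w) -> (((~x -> w) /\ (z \/ w)) /\ (w -> ~x))): 0.95 > 0, so result = 0
~((z \/ w) -> (((~x -> w) /\ (z \/ w)) /\ (w -> ~x))): Gödel ¬ of 0 = 1 (operand is 0)
~w: Gödel ¬ of 0.48 = 0 (operand ≠ 0)
(w -> ~w): 0.48 > 0, so result = 0
(~((z \/ w) -> (((~x -> w) /\ (z \/ w)) /\ (w -> ~x))) /\ (w -> ~w)) = min(1, 0) = 0

0.00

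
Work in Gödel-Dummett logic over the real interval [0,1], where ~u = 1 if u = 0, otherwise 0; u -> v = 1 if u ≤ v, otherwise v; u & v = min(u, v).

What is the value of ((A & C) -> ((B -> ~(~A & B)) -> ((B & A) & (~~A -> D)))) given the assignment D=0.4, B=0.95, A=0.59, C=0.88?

0.40

(A & C) = min(0.59, 0.88) = 0.59
~A: Gödel ¬ of 0.59 = 0 (operand ≠ 0)
(~A & B) = min(0, 0.95) = 0
~(~A & B): Gödel ¬ of 0 = 1 (operand is 0)
(B -> ~(~A & B)): 0.95 ≤ 1, so result = 1
(B & A) = min(0.95, 0.59) = 0.59
~A: Gödel ¬ of 0.59 = 0 (operand ≠ 0)
~~A: Gödel ¬ of 0 = 1 (operand is 0)
(~~A -> D): 1 > 0.4, so result = 0.4
((B & A) & (~~A -> D)) = min(0.59, 0.4) = 0.4
((B -> ~(~A & B)) -> ((B & A) & (~~A -> D))): 1 > 0.4, so result = 0.4
((A & C) -> ((B -> ~(~A & B)) -> ((B & A) & (~~A -> D)))): 0.59 > 0.4, so result = 0.4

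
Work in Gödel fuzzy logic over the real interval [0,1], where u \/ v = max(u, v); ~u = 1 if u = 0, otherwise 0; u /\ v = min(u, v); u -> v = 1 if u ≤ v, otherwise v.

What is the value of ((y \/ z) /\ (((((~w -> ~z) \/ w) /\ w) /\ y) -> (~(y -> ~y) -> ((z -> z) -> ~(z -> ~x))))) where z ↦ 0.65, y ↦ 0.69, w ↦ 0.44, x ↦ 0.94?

(y \/ z) = max(0.69, 0.65) = 0.69
~w: Gödel ¬ of 0.44 = 0 (operand ≠ 0)
~z: Gödel ¬ of 0.65 = 0 (operand ≠ 0)
(~w -> ~z): 0 ≤ 0, so result = 1
((~w -> ~z) \/ w) = max(1, 0.44) = 1
(((~w -> ~z) \/ w) /\ w) = min(1, 0.44) = 0.44
((((~w -> ~z) \/ w) /\ w) /\ y) = min(0.44, 0.69) = 0.44
~y: Gödel ¬ of 0.69 = 0 (operand ≠ 0)
(y -> ~y): 0.69 > 0, so result = 0
~(y -> ~y): Gödel ¬ of 0 = 1 (operand is 0)
(z -> z): 0.65 ≤ 0.65, so result = 1
~x: Gödel ¬ of 0.94 = 0 (operand ≠ 0)
(z -> ~x): 0.65 > 0, so result = 0
~(z -> ~x): Gödel ¬ of 0 = 1 (operand is 0)
((z -> z) -> ~(z -> ~x)): 1 ≤ 1, so result = 1
(~(y -> ~y) -> ((z -> z) -> ~(z -> ~x))): 1 ≤ 1, so result = 1
(((((~w -> ~z) \/ w) /\ w) /\ y) -> (~(y -> ~y) -> ((z -> z) -> ~(z -> ~x)))): 0.44 ≤ 1, so result = 1
((y \/ z) /\ (((((~w -> ~z) \/ w) /\ w) /\ y) -> (~(y -> ~y) -> ((z -> z) -> ~(z -> ~x))))) = min(0.69, 1) = 0.69

0.69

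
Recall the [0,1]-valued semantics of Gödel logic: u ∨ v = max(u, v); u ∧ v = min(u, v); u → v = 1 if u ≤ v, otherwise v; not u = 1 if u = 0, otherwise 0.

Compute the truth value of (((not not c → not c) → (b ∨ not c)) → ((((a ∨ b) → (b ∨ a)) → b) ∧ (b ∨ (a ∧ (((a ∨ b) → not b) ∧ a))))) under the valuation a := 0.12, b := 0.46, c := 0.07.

not c: Gödel ¬ of 0.07 = 0 (operand ≠ 0)
not not c: Gödel ¬ of 0 = 1 (operand is 0)
not c: Gödel ¬ of 0.07 = 0 (operand ≠ 0)
(not not c → not c): 1 > 0, so result = 0
not c: Gödel ¬ of 0.07 = 0 (operand ≠ 0)
(b ∨ not c) = max(0.46, 0) = 0.46
((not not c → not c) → (b ∨ not c)): 0 ≤ 0.46, so result = 1
(a ∨ b) = max(0.12, 0.46) = 0.46
(b ∨ a) = max(0.46, 0.12) = 0.46
((a ∨ b) → (b ∨ a)): 0.46 ≤ 0.46, so result = 1
(((a ∨ b) → (b ∨ a)) → b): 1 > 0.46, so result = 0.46
(a ∨ b) = max(0.12, 0.46) = 0.46
not b: Gödel ¬ of 0.46 = 0 (operand ≠ 0)
((a ∨ b) → not b): 0.46 > 0, so result = 0
(((a ∨ b) → not b) ∧ a) = min(0, 0.12) = 0
(a ∧ (((a ∨ b) → not b) ∧ a)) = min(0.12, 0) = 0
(b ∨ (a ∧ (((a ∨ b) → not b) ∧ a))) = max(0.46, 0) = 0.46
((((a ∨ b) → (b ∨ a)) → b) ∧ (b ∨ (a ∧ (((a ∨ b) → not b) ∧ a)))) = min(0.46, 0.46) = 0.46
(((not not c → not c) → (b ∨ not c)) → ((((a ∨ b) → (b ∨ a)) → b) ∧ (b ∨ (a ∧ (((a ∨ b) → not b) ∧ a))))): 1 > 0.46, so result = 0.46

0.46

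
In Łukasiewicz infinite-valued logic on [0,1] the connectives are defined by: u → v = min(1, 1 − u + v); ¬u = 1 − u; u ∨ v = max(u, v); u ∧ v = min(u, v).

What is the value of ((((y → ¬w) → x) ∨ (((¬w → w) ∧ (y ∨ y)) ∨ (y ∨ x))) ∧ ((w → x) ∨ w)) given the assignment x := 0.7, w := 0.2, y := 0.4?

0.70

¬w: Łukasiewicz ¬ gives 1 − 0.2 = 0.8
(y → ¬w): min(1, 1 − 0.4 + 0.8) = 1
((y → ¬w) → x): min(1, 1 − 1 + 0.7) = 0.7
¬w: Łukasiewicz ¬ gives 1 − 0.2 = 0.8
(¬w → w): min(1, 1 − 0.8 + 0.2) = 0.4
(y ∨ y) = max(0.4, 0.4) = 0.4
((¬w → w) ∧ (y ∨ y)) = min(0.4, 0.4) = 0.4
(y ∨ x) = max(0.4, 0.7) = 0.7
(((¬w → w) ∧ (y ∨ y)) ∨ (y ∨ x)) = max(0.4, 0.7) = 0.7
(((y → ¬w) → x) ∨ (((¬w → w) ∧ (y ∨ y)) ∨ (y ∨ x))) = max(0.7, 0.7) = 0.7
(w → x): min(1, 1 − 0.2 + 0.7) = 1
((w → x) ∨ w) = max(1, 0.2) = 1
((((y → ¬w) → x) ∨ (((¬w → w) ∧ (y ∨ y)) ∨ (y ∨ x))) ∧ ((w → x) ∨ w)) = min(0.7, 1) = 0.7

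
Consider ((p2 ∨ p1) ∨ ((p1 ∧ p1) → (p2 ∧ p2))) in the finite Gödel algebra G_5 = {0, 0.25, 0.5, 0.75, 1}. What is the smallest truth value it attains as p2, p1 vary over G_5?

The minimum is attained at p2 = 0, p1 = 0.25:
  (p2 ∨ p1) = max(0, 0.25) = 0.25
  (p1 ∧ p1) = min(0.25, 0.25) = 0.25
  (p2 ∧ p2) = min(0, 0) = 0
  ((p1 ∧ p1) → (p2 ∧ p2)): 0.25 > 0, so result = 0
  ((p2 ∨ p1) ∨ ((p1 ∧ p1) → (p2 ∧ p2))) = max(0.25, 0) = 0.25
Checking all 25 assignments confirms none give a value below 0.25.

0.25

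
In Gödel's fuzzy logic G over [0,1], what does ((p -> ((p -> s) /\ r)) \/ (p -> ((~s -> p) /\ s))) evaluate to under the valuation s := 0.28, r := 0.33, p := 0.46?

(p -> s): 0.46 > 0.28, so result = 0.28
((p -> s) /\ r) = min(0.28, 0.33) = 0.28
(p -> ((p -> s) /\ r)): 0.46 > 0.28, so result = 0.28
~s: Gödel ¬ of 0.28 = 0 (operand ≠ 0)
(~s -> p): 0 ≤ 0.46, so result = 1
((~s -> p) /\ s) = min(1, 0.28) = 0.28
(p -> ((~s -> p) /\ s)): 0.46 > 0.28, so result = 0.28
((p -> ((p -> s) /\ r)) \/ (p -> ((~s -> p) /\ s))) = max(0.28, 0.28) = 0.28

0.28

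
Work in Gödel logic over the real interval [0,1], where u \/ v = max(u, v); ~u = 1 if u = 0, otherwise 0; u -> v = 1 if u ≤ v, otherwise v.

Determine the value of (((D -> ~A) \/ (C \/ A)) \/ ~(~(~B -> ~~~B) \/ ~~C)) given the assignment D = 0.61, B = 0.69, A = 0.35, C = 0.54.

0.54

~A: Gödel ¬ of 0.35 = 0 (operand ≠ 0)
(D -> ~A): 0.61 > 0, so result = 0
(C \/ A) = max(0.54, 0.35) = 0.54
((D -> ~A) \/ (C \/ A)) = max(0, 0.54) = 0.54
~B: Gödel ¬ of 0.69 = 0 (operand ≠ 0)
~B: Gödel ¬ of 0.69 = 0 (operand ≠ 0)
~~B: Gödel ¬ of 0 = 1 (operand is 0)
~~~B: Gödel ¬ of 1 = 0 (operand ≠ 0)
(~B -> ~~~B): 0 ≤ 0, so result = 1
~(~B -> ~~~B): Gödel ¬ of 1 = 0 (operand ≠ 0)
~C: Gödel ¬ of 0.54 = 0 (operand ≠ 0)
~~C: Gödel ¬ of 0 = 1 (operand is 0)
(~(~B -> ~~~B) \/ ~~C) = max(0, 1) = 1
~(~(~B -> ~~~B) \/ ~~C): Gödel ¬ of 1 = 0 (operand ≠ 0)
(((D -> ~A) \/ (C \/ A)) \/ ~(~(~B -> ~~~B) \/ ~~C)) = max(0.54, 0) = 0.54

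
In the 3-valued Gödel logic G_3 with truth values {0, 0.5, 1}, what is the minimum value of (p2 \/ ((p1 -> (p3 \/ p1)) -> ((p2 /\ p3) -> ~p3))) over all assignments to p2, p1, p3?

The minimum is attained at p2 = 0.5, p1 = 0, p3 = 0.5:
  (p3 \/ p1) = max(0.5, 0) = 0.5
  (p1 -> (p3 \/ p1)): 0 ≤ 0.5, so result = 1
  (p2 /\ p3) = min(0.5, 0.5) = 0.5
  ~p3: Gödel ¬ of 0.5 = 0 (operand ≠ 0)
  ((p2 /\ p3) -> ~p3): 0.5 > 0, so result = 0
  ((p1 -> (p3 \/ p1)) -> ((p2 /\ p3) -> ~p3)): 1 > 0, so result = 0
  (p2 \/ ((p1 -> (p3 \/ p1)) -> ((p2 /\ p3) -> ~p3))) = max(0.5, 0) = 0.5
Checking all 27 assignments confirms none give a value below 0.50.

0.50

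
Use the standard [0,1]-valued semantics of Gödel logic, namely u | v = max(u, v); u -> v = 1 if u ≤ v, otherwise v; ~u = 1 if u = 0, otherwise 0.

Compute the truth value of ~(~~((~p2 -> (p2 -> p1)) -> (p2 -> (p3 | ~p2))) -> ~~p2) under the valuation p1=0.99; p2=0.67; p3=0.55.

0.00

~p2: Gödel ¬ of 0.67 = 0 (operand ≠ 0)
(p2 -> p1): 0.67 ≤ 0.99, so result = 1
(~p2 -> (p2 -> p1)): 0 ≤ 1, so result = 1
~p2: Gödel ¬ of 0.67 = 0 (operand ≠ 0)
(p3 | ~p2) = max(0.55, 0) = 0.55
(p2 -> (p3 | ~p2)): 0.67 > 0.55, so result = 0.55
((~p2 -> (p2 -> p1)) -> (p2 -> (p3 | ~p2))): 1 > 0.55, so result = 0.55
~((~p2 -> (p2 -> p1)) -> (p2 -> (p3 | ~p2))): Gödel ¬ of 0.55 = 0 (operand ≠ 0)
~~((~p2 -> (p2 -> p1)) -> (p2 -> (p3 | ~p2))): Gödel ¬ of 0 = 1 (operand is 0)
~p2: Gödel ¬ of 0.67 = 0 (operand ≠ 0)
~~p2: Gödel ¬ of 0 = 1 (operand is 0)
(~~((~p2 -> (p2 -> p1)) -> (p2 -> (p3 | ~p2))) -> ~~p2): 1 ≤ 1, so result = 1
~(~~((~p2 -> (p2 -> p1)) -> (p2 -> (p3 | ~p2))) -> ~~p2): Gödel ¬ of 1 = 0 (operand ≠ 0)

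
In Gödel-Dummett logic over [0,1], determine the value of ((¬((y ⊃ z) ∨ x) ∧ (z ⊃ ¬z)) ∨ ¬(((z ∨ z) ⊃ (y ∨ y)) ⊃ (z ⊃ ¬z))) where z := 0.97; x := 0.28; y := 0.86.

(y ⊃ z): 0.86 ≤ 0.97, so result = 1
((y ⊃ z) ∨ x) = max(1, 0.28) = 1
¬((y ⊃ z) ∨ x): Gödel ¬ of 1 = 0 (operand ≠ 0)
¬z: Gödel ¬ of 0.97 = 0 (operand ≠ 0)
(z ⊃ ¬z): 0.97 > 0, so result = 0
(¬((y ⊃ z) ∨ x) ∧ (z ⊃ ¬z)) = min(0, 0) = 0
(z ∨ z) = max(0.97, 0.97) = 0.97
(y ∨ y) = max(0.86, 0.86) = 0.86
((z ∨ z) ⊃ (y ∨ y)): 0.97 > 0.86, so result = 0.86
¬z: Gödel ¬ of 0.97 = 0 (operand ≠ 0)
(z ⊃ ¬z): 0.97 > 0, so result = 0
(((z ∨ z) ⊃ (y ∨ y)) ⊃ (z ⊃ ¬z)): 0.86 > 0, so result = 0
¬(((z ∨ z) ⊃ (y ∨ y)) ⊃ (z ⊃ ¬z)): Gödel ¬ of 0 = 1 (operand is 0)
((¬((y ⊃ z) ∨ x) ∧ (z ⊃ ¬z)) ∨ ¬(((z ∨ z) ⊃ (y ∨ y)) ⊃ (z ⊃ ¬z))) = max(0, 1) = 1

1.00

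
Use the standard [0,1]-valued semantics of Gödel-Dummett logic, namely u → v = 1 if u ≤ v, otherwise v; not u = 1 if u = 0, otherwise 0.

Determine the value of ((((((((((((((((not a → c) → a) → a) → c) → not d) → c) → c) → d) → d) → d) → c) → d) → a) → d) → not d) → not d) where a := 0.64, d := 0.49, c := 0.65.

1.00

not a: Gödel ¬ of 0.64 = 0 (operand ≠ 0)
(not a → c): 0 ≤ 0.65, so result = 1
((not a → c) → a): 1 > 0.64, so result = 0.64
(((not a → c) → a) → a): 0.64 ≤ 0.64, so result = 1
((((not a → c) → a) → a) → c): 1 > 0.65, so result = 0.65
not d: Gödel ¬ of 0.49 = 0 (operand ≠ 0)
(((((not a → c) → a) → a) → c) → not d): 0.65 > 0, so result = 0
((((((not a → c) → a) → a) → c) → not d) → c): 0 ≤ 0.65, so result = 1
(((((((not a → c) → a) → a) → c) → not d) → c) → c): 1 > 0.65, so result = 0.65
((((((((not a → c) → a) → a) → c) → not d) → c) → c) → d): 0.65 > 0.49, so result = 0.49
(((((((((not a → c) → a) → a) → c) → not d) → c) → c) → d) → d): 0.49 ≤ 0.49, so result = 1
((((((((((not a → c) → a) → a) → c) → not d) → c) → c) → d) → d) → d): 1 > 0.49, so result = 0.49
(((((((((((not a → c) → a) → a) → c) → not d) → c) → c) → d) → d) → d) → c): 0.49 ≤ 0.65, so result = 1
((((((((((((not a → c) → a) → a) → c) → not d) → c) → c) → d) → d) → d) → c) → d): 1 > 0.49, so result = 0.49
(((((((((((((not a → c) → a) → a) → c) → not d) → c) → c) → d) → d) → d) → c) → d) → a): 0.49 ≤ 0.64, so result = 1
((((((((((((((not a → c) → a) → a) → c) → not d) → c) → c) → d) → d) → d) → c) → d) → a) → d): 1 > 0.49, so result = 0.49
not d: Gödel ¬ of 0.49 = 0 (operand ≠ 0)
(((((((((((((((not a → c) → a) → a) → c) → not d) → c) → c) → d) → d) → d) → c) → d) → a) → d) → not d): 0.49 > 0, so result = 0
not d: Gödel ¬ of 0.49 = 0 (operand ≠ 0)
((((((((((((((((not a → c) → a) → a) → c) → not d) → c) → c) → d) → d) → d) → c) → d) → a) → d) → not d) → not d): 0 ≤ 0, so result = 1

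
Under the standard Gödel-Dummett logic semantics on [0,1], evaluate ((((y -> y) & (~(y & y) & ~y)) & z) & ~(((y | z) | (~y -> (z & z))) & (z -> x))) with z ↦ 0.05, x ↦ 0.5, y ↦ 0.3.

(y -> y): 0.3 ≤ 0.3, so result = 1
(y & y) = min(0.3, 0.3) = 0.3
~(y & y): Gödel ¬ of 0.3 = 0 (operand ≠ 0)
~y: Gödel ¬ of 0.3 = 0 (operand ≠ 0)
(~(y & y) & ~y) = min(0, 0) = 0
((y -> y) & (~(y & y) & ~y)) = min(1, 0) = 0
(((y -> y) & (~(y & y) & ~y)) & z) = min(0, 0.05) = 0
(y | z) = max(0.3, 0.05) = 0.3
~y: Gödel ¬ of 0.3 = 0 (operand ≠ 0)
(z & z) = min(0.05, 0.05) = 0.05
(~y -> (z & z)): 0 ≤ 0.05, so result = 1
((y | z) | (~y -> (z & z))) = max(0.3, 1) = 1
(z -> x): 0.05 ≤ 0.5, so result = 1
(((y | z) | (~y -> (z & z))) & (z -> x)) = min(1, 1) = 1
~(((y | z) | (~y -> (z & z))) & (z -> x)): Gödel ¬ of 1 = 0 (operand ≠ 0)
((((y -> y) & (~(y & y) & ~y)) & z) & ~(((y | z) | (~y -> (z & z))) & (z -> x))) = min(0, 0) = 0

0.00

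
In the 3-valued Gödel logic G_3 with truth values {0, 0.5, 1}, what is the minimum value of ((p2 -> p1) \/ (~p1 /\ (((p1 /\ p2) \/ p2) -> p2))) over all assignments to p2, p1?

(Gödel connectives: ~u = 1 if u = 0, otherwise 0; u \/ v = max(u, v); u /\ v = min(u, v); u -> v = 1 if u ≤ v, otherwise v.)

0.50

The minimum is attained at p2 = 1, p1 = 0.5:
  (p2 -> p1): 1 > 0.5, so result = 0.5
  ~p1: Gödel ¬ of 0.5 = 0 (operand ≠ 0)
  (p1 /\ p2) = min(0.5, 1) = 0.5
  ((p1 /\ p2) \/ p2) = max(0.5, 1) = 1
  (((p1 /\ p2) \/ p2) -> p2): 1 ≤ 1, so result = 1
  (~p1 /\ (((p1 /\ p2) \/ p2) -> p2)) = min(0, 1) = 0
  ((p2 -> p1) \/ (~p1 /\ (((p1 /\ p2) \/ p2) -> p2))) = max(0.5, 0) = 0.5
Checking all 9 assignments confirms none give a value below 0.50.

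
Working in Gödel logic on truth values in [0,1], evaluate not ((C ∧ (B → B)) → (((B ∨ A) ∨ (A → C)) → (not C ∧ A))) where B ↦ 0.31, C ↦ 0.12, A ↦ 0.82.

(B → B): 0.31 ≤ 0.31, so result = 1
(C ∧ (B → B)) = min(0.12, 1) = 0.12
(B ∨ A) = max(0.31, 0.82) = 0.82
(A → C): 0.82 > 0.12, so result = 0.12
((B ∨ A) ∨ (A → C)) = max(0.82, 0.12) = 0.82
not C: Gödel ¬ of 0.12 = 0 (operand ≠ 0)
(not C ∧ A) = min(0, 0.82) = 0
(((B ∨ A) ∨ (A → C)) → (not C ∧ A)): 0.82 > 0, so result = 0
((C ∧ (B → B)) → (((B ∨ A) ∨ (A → C)) → (not C ∧ A))): 0.12 > 0, so result = 0
not ((C ∧ (B → B)) → (((B ∨ A) ∨ (A → C)) → (not C ∧ A))): Gödel ¬ of 0 = 1 (operand is 0)

1.00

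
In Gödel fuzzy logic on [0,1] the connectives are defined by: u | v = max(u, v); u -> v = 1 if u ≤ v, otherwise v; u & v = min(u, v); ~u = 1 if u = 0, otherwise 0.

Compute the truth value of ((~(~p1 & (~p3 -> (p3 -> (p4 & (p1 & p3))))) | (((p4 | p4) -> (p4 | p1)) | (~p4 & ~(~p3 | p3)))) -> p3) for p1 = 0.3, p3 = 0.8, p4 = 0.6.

0.80

~p1: Gödel ¬ of 0.3 = 0 (operand ≠ 0)
~p3: Gödel ¬ of 0.8 = 0 (operand ≠ 0)
(p1 & p3) = min(0.3, 0.8) = 0.3
(p4 & (p1 & p3)) = min(0.6, 0.3) = 0.3
(p3 -> (p4 & (p1 & p3))): 0.8 > 0.3, so result = 0.3
(~p3 -> (p3 -> (p4 & (p1 & p3)))): 0 ≤ 0.3, so result = 1
(~p1 & (~p3 -> (p3 -> (p4 & (p1 & p3))))) = min(0, 1) = 0
~(~p1 & (~p3 -> (p3 -> (p4 & (p1 & p3))))): Gödel ¬ of 0 = 1 (operand is 0)
(p4 | p4) = max(0.6, 0.6) = 0.6
(p4 | p1) = max(0.6, 0.3) = 0.6
((p4 | p4) -> (p4 | p1)): 0.6 ≤ 0.6, so result = 1
~p4: Gödel ¬ of 0.6 = 0 (operand ≠ 0)
~p3: Gödel ¬ of 0.8 = 0 (operand ≠ 0)
(~p3 | p3) = max(0, 0.8) = 0.8
~(~p3 | p3): Gödel ¬ of 0.8 = 0 (operand ≠ 0)
(~p4 & ~(~p3 | p3)) = min(0, 0) = 0
(((p4 | p4) -> (p4 | p1)) | (~p4 & ~(~p3 | p3))) = max(1, 0) = 1
(~(~p1 & (~p3 -> (p3 -> (p4 & (p1 & p3))))) | (((p4 | p4) -> (p4 | p1)) | (~p4 & ~(~p3 | p3)))) = max(1, 1) = 1
((~(~p1 & (~p3 -> (p3 -> (p4 & (p1 & p3))))) | (((p4 | p4) -> (p4 | p1)) | (~p4 & ~(~p3 | p3)))) -> p3): 1 > 0.8, so result = 0.8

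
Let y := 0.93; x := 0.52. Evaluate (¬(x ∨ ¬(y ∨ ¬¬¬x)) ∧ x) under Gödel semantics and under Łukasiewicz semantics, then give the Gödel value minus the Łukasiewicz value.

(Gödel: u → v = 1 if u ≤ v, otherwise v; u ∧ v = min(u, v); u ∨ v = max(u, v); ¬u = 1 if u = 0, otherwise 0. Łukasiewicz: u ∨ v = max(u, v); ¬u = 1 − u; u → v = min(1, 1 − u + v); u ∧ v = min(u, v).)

-0.48

Gödel evaluation:
  ¬x: Gödel ¬ of 0.52 = 0 (operand ≠ 0)
  ¬¬x: Gödel ¬ of 0 = 1 (operand is 0)
  ¬¬¬x: Gödel ¬ of 1 = 0 (operand ≠ 0)
  (y ∨ ¬¬¬x) = max(0.93, 0) = 0.93
  ¬(y ∨ ¬¬¬x): Gödel ¬ of 0.93 = 0 (operand ≠ 0)
  (x ∨ ¬(y ∨ ¬¬¬x)) = max(0.52, 0) = 0.52
  ¬(x ∨ ¬(y ∨ ¬¬¬x)): Gödel ¬ of 0.52 = 0 (operand ≠ 0)
  (¬(x ∨ ¬(y ∨ ¬¬¬x)) ∧ x) = min(0, 0.52) = 0
  Gödel value = 0
Łukasiewicz evaluation:
  ¬x: Łukasiewicz ¬ gives 1 − 0.52 = 0.48
  ¬¬x: Łukasiewicz ¬ gives 1 − 0.48 = 0.52
  ¬¬¬x: Łukasiewicz ¬ gives 1 − 0.52 = 0.48
  (y ∨ ¬¬¬x) = max(0.93, 0.48) = 0.93
  ¬(y ∨ ¬¬¬x): Łukasiewicz ¬ gives 1 − 0.93 = 0.07
  (x ∨ ¬(y ∨ ¬¬¬x)) = max(0.52, 0.07) = 0.52
  ¬(x ∨ ¬(y ∨ ¬¬¬x)): Łukasiewicz ¬ gives 1 − 0.52 = 0.48
  (¬(x ∨ ¬(y ∨ ¬¬¬x)) ∧ x) = min(0.48, 0.52) = 0.48
  Łukasiewicz value = 0.48
Difference: 0 − 0.48 = -0.48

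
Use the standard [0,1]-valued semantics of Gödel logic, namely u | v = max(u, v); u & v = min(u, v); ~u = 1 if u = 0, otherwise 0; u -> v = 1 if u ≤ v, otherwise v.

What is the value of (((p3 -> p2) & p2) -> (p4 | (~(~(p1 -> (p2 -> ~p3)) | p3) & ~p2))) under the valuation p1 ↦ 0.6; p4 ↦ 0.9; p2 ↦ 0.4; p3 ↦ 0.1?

(p3 -> p2): 0.1 ≤ 0.4, so result = 1
((p3 -> p2) & p2) = min(1, 0.4) = 0.4
~p3: Gödel ¬ of 0.1 = 0 (operand ≠ 0)
(p2 -> ~p3): 0.4 > 0, so result = 0
(p1 -> (p2 -> ~p3)): 0.6 > 0, so result = 0
~(p1 -> (p2 -> ~p3)): Gödel ¬ of 0 = 1 (operand is 0)
(~(p1 -> (p2 -> ~p3)) | p3) = max(1, 0.1) = 1
~(~(p1 -> (p2 -> ~p3)) | p3): Gödel ¬ of 1 = 0 (operand ≠ 0)
~p2: Gödel ¬ of 0.4 = 0 (operand ≠ 0)
(~(~(p1 -> (p2 -> ~p3)) | p3) & ~p2) = min(0, 0) = 0
(p4 | (~(~(p1 -> (p2 -> ~p3)) | p3) & ~p2)) = max(0.9, 0) = 0.9
(((p3 -> p2) & p2) -> (p4 | (~(~(p1 -> (p2 -> ~p3)) | p3) & ~p2))): 0.4 ≤ 0.9, so result = 1

1.00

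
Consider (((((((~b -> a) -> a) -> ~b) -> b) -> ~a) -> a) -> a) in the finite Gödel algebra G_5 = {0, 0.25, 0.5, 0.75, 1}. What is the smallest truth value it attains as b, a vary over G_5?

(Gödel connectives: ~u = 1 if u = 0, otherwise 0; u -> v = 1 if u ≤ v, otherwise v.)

The minimum is attained at b = 0.25, a = 0.25:
  ~b: Gödel ¬ of 0.25 = 0 (operand ≠ 0)
  (~b -> a): 0 ≤ 0.25, so result = 1
  ((~b -> a) -> a): 1 > 0.25, so result = 0.25
  ~b: Gödel ¬ of 0.25 = 0 (operand ≠ 0)
  (((~b -> a) -> a) -> ~b): 0.25 > 0, so result = 0
  ((((~b -> a) -> a) -> ~b) -> b): 0 ≤ 0.25, so result = 1
  ~a: Gödel ¬ of 0.25 = 0 (operand ≠ 0)
  (((((~b -> a) -> a) -> ~b) -> b) -> ~a): 1 > 0, so result = 0
  ((((((~b -> a) -> a) -> ~b) -> b) -> ~a) -> a): 0 ≤ 0.25, so result = 1
  (((((((~b -> a) -> a) -> ~b) -> b) -> ~a) -> a) -> a): 1 > 0.25, so result = 0.25
Checking all 25 assignments confirms none give a value below 0.25.

0.25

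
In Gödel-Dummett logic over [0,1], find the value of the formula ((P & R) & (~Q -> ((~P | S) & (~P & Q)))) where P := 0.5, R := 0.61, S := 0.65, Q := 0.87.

(P & R) = min(0.5, 0.61) = 0.5
~Q: Gödel ¬ of 0.87 = 0 (operand ≠ 0)
~P: Gödel ¬ of 0.5 = 0 (operand ≠ 0)
(~P | S) = max(0, 0.65) = 0.65
~P: Gödel ¬ of 0.5 = 0 (operand ≠ 0)
(~P & Q) = min(0, 0.87) = 0
((~P | S) & (~P & Q)) = min(0.65, 0) = 0
(~Q -> ((~P | S) & (~P & Q))): 0 ≤ 0, so result = 1
((P & R) & (~Q -> ((~P | S) & (~P & Q)))) = min(0.5, 1) = 0.5

0.50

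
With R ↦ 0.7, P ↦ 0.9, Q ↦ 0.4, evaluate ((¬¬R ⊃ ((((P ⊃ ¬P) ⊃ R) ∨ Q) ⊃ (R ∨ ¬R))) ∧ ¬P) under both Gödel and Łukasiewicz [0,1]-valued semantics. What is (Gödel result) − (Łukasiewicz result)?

Gödel evaluation:
  ¬R: Gödel ¬ of 0.7 = 0 (operand ≠ 0)
  ¬¬R: Gödel ¬ of 0 = 1 (operand is 0)
  ¬P: Gödel ¬ of 0.9 = 0 (operand ≠ 0)
  (P ⊃ ¬P): 0.9 > 0, so result = 0
  ((P ⊃ ¬P) ⊃ R): 0 ≤ 0.7, so result = 1
  (((P ⊃ ¬P) ⊃ R) ∨ Q) = max(1, 0.4) = 1
  ¬R: Gödel ¬ of 0.7 = 0 (operand ≠ 0)
  (R ∨ ¬R) = max(0.7, 0) = 0.7
  ((((P ⊃ ¬P) ⊃ R) ∨ Q) ⊃ (R ∨ ¬R)): 1 > 0.7, so result = 0.7
  (¬¬R ⊃ ((((P ⊃ ¬P) ⊃ R) ∨ Q) ⊃ (R ∨ ¬R))): 1 > 0.7, so result = 0.7
  ¬P: Gödel ¬ of 0.9 = 0 (operand ≠ 0)
  ((¬¬R ⊃ ((((P ⊃ ¬P) ⊃ R) ∨ Q) ⊃ (R ∨ ¬R))) ∧ ¬P) = min(0.7, 0) = 0
  Gödel value = 0
Łukasiewicz evaluation:
  ¬R: Łukasiewicz ¬ gives 1 − 0.7 = 0.3
  ¬¬R: Łukasiewicz ¬ gives 1 − 0.3 = 0.7
  ¬P: Łukasiewicz ¬ gives 1 − 0.9 = 0.1
  (P ⊃ ¬P): min(1, 1 − 0.9 + 0.1) = 0.2
  ((P ⊃ ¬P) ⊃ R): min(1, 1 − 0.2 + 0.7) = 1
  (((P ⊃ ¬P) ⊃ R) ∨ Q) = max(1, 0.4) = 1
  ¬R: Łukasiewicz ¬ gives 1 − 0.7 = 0.3
  (R ∨ ¬R) = max(0.7, 0.3) = 0.7
  ((((P ⊃ ¬P) ⊃ R) ∨ Q) ⊃ (R ∨ ¬R)): min(1, 1 − 1 + 0.7) = 0.7
  (¬¬R ⊃ ((((P ⊃ ¬P) ⊃ R) ∨ Q) ⊃ (R ∨ ¬R))): min(1, 1 − 0.7 + 0.7) = 1
  ¬P: Łukasiewicz ¬ gives 1 − 0.9 = 0.1
  ((¬¬R ⊃ ((((P ⊃ ¬P) ⊃ R) ∨ Q) ⊃ (R ∨ ¬R))) ∧ ¬P) = min(1, 0.1) = 0.1
  Łukasiewicz value = 0.1
Difference: 0 − 0.1 = -0.10

-0.10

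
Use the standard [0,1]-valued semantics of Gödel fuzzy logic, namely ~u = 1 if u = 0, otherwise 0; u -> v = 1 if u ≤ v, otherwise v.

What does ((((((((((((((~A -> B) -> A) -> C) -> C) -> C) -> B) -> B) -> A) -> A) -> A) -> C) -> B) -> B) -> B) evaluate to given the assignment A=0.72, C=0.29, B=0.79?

1.00

~A: Gödel ¬ of 0.72 = 0 (operand ≠ 0)
(~A -> B): 0 ≤ 0.79, so result = 1
((~A -> B) -> A): 1 > 0.72, so result = 0.72
(((~A -> B) -> A) -> C): 0.72 > 0.29, so result = 0.29
((((~A -> B) -> A) -> C) -> C): 0.29 ≤ 0.29, so result = 1
(((((~A -> B) -> A) -> C) -> C) -> C): 1 > 0.29, so result = 0.29
((((((~A -> B) -> A) -> C) -> C) -> C) -> B): 0.29 ≤ 0.79, so result = 1
(((((((~A -> B) -> A) -> C) -> C) -> C) -> B) -> B): 1 > 0.79, so result = 0.79
((((((((~A -> B) -> A) -> C) -> C) -> C) -> B) -> B) -> A): 0.79 > 0.72, so result = 0.72
(((((((((~A -> B) -> A) -> C) -> C) -> C) -> B) -> B) -> A) -> A): 0.72 ≤ 0.72, so result = 1
((((((((((~A -> B) -> A) -> C) -> C) -> C) -> B) -> B) -> A) -> A) -> A): 1 > 0.72, so result = 0.72
(((((((((((~A -> B) -> A) -> C) -> C) -> C) -> B) -> B) -> A) -> A) -> A) -> C): 0.72 > 0.29, so result = 0.29
((((((((((((~A -> B) -> A) -> C) -> C) -> C) -> B) -> B) -> A) -> A) -> A) -> C) -> B): 0.29 ≤ 0.79, so result = 1
(((((((((((((~A -> B) -> A) -> C) -> C) -> C) -> B) -> B) -> A) -> A) -> A) -> C) -> B) -> B): 1 > 0.79, so result = 0.79
((((((((((((((~A -> B) -> A) -> C) -> C) -> C) -> B) -> B) -> A) -> A) -> A) -> C) -> B) -> B) -> B): 0.79 ≤ 0.79, so result = 1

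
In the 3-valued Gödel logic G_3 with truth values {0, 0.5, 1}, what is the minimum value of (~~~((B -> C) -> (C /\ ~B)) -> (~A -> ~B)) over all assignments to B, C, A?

The minimum is attained at B = 0.5, C = 0.5, A = 0:
  (B -> C): 0.5 ≤ 0.5, so result = 1
  ~B: Gödel ¬ of 0.5 = 0 (operand ≠ 0)
  (C /\ ~B) = min(0.5, 0) = 0
  ((B -> C) -> (C /\ ~B)): 1 > 0, so result = 0
  ~((B -> C) -> (C /\ ~B)): Gödel ¬ of 0 = 1 (operand is 0)
  ~~((B -> C) -> (C /\ ~B)): Gödel ¬ of 1 = 0 (operand ≠ 0)
  ~~~((B -> C) -> (C /\ ~B)): Gödel ¬ of 0 = 1 (operand is 0)
  ~A: Gödel ¬ of 0 = 1 (operand is 0)
  ~B: Gödel ¬ of 0.5 = 0 (operand ≠ 0)
  (~A -> ~B): 1 > 0, so result = 0
  (~~~((B -> C) -> (C /\ ~B)) -> (~A -> ~B)): 1 > 0, so result = 0
Checking all 27 assignments confirms none give a value below 0.00.

0.00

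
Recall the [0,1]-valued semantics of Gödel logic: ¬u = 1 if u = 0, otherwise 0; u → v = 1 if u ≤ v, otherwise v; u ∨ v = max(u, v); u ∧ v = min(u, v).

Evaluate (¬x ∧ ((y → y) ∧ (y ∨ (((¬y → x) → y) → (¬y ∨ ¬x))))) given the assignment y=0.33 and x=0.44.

¬x: Gödel ¬ of 0.44 = 0 (operand ≠ 0)
(y → y): 0.33 ≤ 0.33, so result = 1
¬y: Gödel ¬ of 0.33 = 0 (operand ≠ 0)
(¬y → x): 0 ≤ 0.44, so result = 1
((¬y → x) → y): 1 > 0.33, so result = 0.33
¬y: Gödel ¬ of 0.33 = 0 (operand ≠ 0)
¬x: Gödel ¬ of 0.44 = 0 (operand ≠ 0)
(¬y ∨ ¬x) = max(0, 0) = 0
(((¬y → x) → y) → (¬y ∨ ¬x)): 0.33 > 0, so result = 0
(y ∨ (((¬y → x) → y) → (¬y ∨ ¬x))) = max(0.33, 0) = 0.33
((y → y) ∧ (y ∨ (((¬y → x) → y) → (¬y ∨ ¬x)))) = min(1, 0.33) = 0.33
(¬x ∧ ((y → y) ∧ (y ∨ (((¬y → x) → y) → (¬y ∨ ¬x))))) = min(0, 0.33) = 0

0.00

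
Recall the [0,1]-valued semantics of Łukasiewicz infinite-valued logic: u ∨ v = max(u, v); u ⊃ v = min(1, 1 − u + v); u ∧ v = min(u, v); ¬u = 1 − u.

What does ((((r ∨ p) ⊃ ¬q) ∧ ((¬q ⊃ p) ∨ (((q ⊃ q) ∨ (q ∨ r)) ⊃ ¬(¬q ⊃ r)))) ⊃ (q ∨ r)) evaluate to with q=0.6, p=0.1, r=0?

0.90

(r ∨ p) = max(0, 0.1) = 0.1
¬q: Łukasiewicz ¬ gives 1 − 0.6 = 0.4
((r ∨ p) ⊃ ¬q): min(1, 1 − 0.1 + 0.4) = 1
¬q: Łukasiewicz ¬ gives 1 − 0.6 = 0.4
(¬q ⊃ p): min(1, 1 − 0.4 + 0.1) = 0.7
(q ⊃ q): min(1, 1 − 0.6 + 0.6) = 1
(q ∨ r) = max(0.6, 0) = 0.6
((q ⊃ q) ∨ (q ∨ r)) = max(1, 0.6) = 1
¬q: Łukasiewicz ¬ gives 1 − 0.6 = 0.4
(¬q ⊃ r): min(1, 1 − 0.4 + 0) = 0.6
¬(¬q ⊃ r): Łukasiewicz ¬ gives 1 − 0.6 = 0.4
(((q ⊃ q) ∨ (q ∨ r)) ⊃ ¬(¬q ⊃ r)): min(1, 1 − 1 + 0.4) = 0.4
((¬q ⊃ p) ∨ (((q ⊃ q) ∨ (q ∨ r)) ⊃ ¬(¬q ⊃ r))) = max(0.7, 0.4) = 0.7
(((r ∨ p) ⊃ ¬q) ∧ ((¬q ⊃ p) ∨ (((q ⊃ q) ∨ (q ∨ r)) ⊃ ¬(¬q ⊃ r)))) = min(1, 0.7) = 0.7
(q ∨ r) = max(0.6, 0) = 0.6
((((r ∨ p) ⊃ ¬q) ∧ ((¬q ⊃ p) ∨ (((q ⊃ q) ∨ (q ∨ r)) ⊃ ¬(¬q ⊃ r)))) ⊃ (q ∨ r)): min(1, 1 − 0.7 + 0.6) = 0.9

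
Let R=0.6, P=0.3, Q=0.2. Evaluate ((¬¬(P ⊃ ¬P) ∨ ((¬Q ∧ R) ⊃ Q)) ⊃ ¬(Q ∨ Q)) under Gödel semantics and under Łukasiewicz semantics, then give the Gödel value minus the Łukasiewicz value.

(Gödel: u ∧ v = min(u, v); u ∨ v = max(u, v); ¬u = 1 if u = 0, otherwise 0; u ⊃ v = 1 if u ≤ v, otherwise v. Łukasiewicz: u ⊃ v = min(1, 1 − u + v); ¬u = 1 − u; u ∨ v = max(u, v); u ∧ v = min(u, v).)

-0.80

Gödel evaluation:
  ¬P: Gödel ¬ of 0.3 = 0 (operand ≠ 0)
  (P ⊃ ¬P): 0.3 > 0, so result = 0
  ¬(P ⊃ ¬P): Gödel ¬ of 0 = 1 (operand is 0)
  ¬¬(P ⊃ ¬P): Gödel ¬ of 1 = 0 (operand ≠ 0)
  ¬Q: Gödel ¬ of 0.2 = 0 (operand ≠ 0)
  (¬Q ∧ R) = min(0, 0.6) = 0
  ((¬Q ∧ R) ⊃ Q): 0 ≤ 0.2, so result = 1
  (¬¬(P ⊃ ¬P) ∨ ((¬Q ∧ R) ⊃ Q)) = max(0, 1) = 1
  (Q ∨ Q) = max(0.2, 0.2) = 0.2
  ¬(Q ∨ Q): Gödel ¬ of 0.2 = 0 (operand ≠ 0)
  ((¬¬(P ⊃ ¬P) ∨ ((¬Q ∧ R) ⊃ Q)) ⊃ ¬(Q ∨ Q)): 1 > 0, so result = 0
  Gödel value = 0
Łukasiewicz evaluation:
  ¬P: Łukasiewicz ¬ gives 1 − 0.3 = 0.7
  (P ⊃ ¬P): min(1, 1 − 0.3 + 0.7) = 1
  ¬(P ⊃ ¬P): Łukasiewicz ¬ gives 1 − 1 = 0
  ¬¬(P ⊃ ¬P): Łukasiewicz ¬ gives 1 − 0 = 1
  ¬Q: Łukasiewicz ¬ gives 1 − 0.2 = 0.8
  (¬Q ∧ R) = min(0.8, 0.6) = 0.6
  ((¬Q ∧ R) ⊃ Q): min(1, 1 − 0.6 + 0.2) = 0.6
  (¬¬(P ⊃ ¬P) ∨ ((¬Q ∧ R) ⊃ Q)) = max(1, 0.6) = 1
  (Q ∨ Q) = max(0.2, 0.2) = 0.2
  ¬(Q ∨ Q): Łukasiewicz ¬ gives 1 − 0.2 = 0.8
  ((¬¬(P ⊃ ¬P) ∨ ((¬Q ∧ R) ⊃ Q)) ⊃ ¬(Q ∨ Q)): min(1, 1 − 1 + 0.8) = 0.8
  Łukasiewicz value = 0.8
Difference: 0 − 0.8 = -0.80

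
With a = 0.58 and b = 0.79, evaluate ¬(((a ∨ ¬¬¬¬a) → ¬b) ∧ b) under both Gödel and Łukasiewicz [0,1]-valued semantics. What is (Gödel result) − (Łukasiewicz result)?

Gödel evaluation:
  ¬a: Gödel ¬ of 0.58 = 0 (operand ≠ 0)
  ¬¬a: Gödel ¬ of 0 = 1 (operand is 0)
  ¬¬¬a: Gödel ¬ of 1 = 0 (operand ≠ 0)
  ¬¬¬¬a: Gödel ¬ of 0 = 1 (operand is 0)
  (a ∨ ¬¬¬¬a) = max(0.58, 1) = 1
  ¬b: Gödel ¬ of 0.79 = 0 (operand ≠ 0)
  ((a ∨ ¬¬¬¬a) → ¬b): 1 > 0, so result = 0
  (((a ∨ ¬¬¬¬a) → ¬b) ∧ b) = min(0, 0.79) = 0
  ¬(((a ∨ ¬¬¬¬a) → ¬b) ∧ b): Gödel ¬ of 0 = 1 (operand is 0)
  Gödel value = 1
Łukasiewicz evaluation:
  ¬a: Łukasiewicz ¬ gives 1 − 0.58 = 0.42
  ¬¬a: Łukasiewicz ¬ gives 1 − 0.42 = 0.58
  ¬¬¬a: Łukasiewicz ¬ gives 1 − 0.58 = 0.42
  ¬¬¬¬a: Łukasiewicz ¬ gives 1 − 0.42 = 0.58
  (a ∨ ¬¬¬¬a) = max(0.58, 0.58) = 0.58
  ¬b: Łukasiewicz ¬ gives 1 − 0.79 = 0.21
  ((a ∨ ¬¬¬¬a) → ¬b): min(1, 1 − 0.58 + 0.21) = 0.63
  (((a ∨ ¬¬¬¬a) → ¬b) ∧ b) = min(0.63, 0.79) = 0.63
  ¬(((a ∨ ¬¬¬¬a) → ¬b) ∧ b): Łukasiewicz ¬ gives 1 − 0.63 = 0.37
  Łukasiewicz value = 0.37
Difference: 1 − 0.37 = 0.63

0.63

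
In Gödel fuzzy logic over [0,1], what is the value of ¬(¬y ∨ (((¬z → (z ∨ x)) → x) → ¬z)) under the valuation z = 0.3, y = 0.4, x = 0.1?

1.00

¬y: Gödel ¬ of 0.4 = 0 (operand ≠ 0)
¬z: Gödel ¬ of 0.3 = 0 (operand ≠ 0)
(z ∨ x) = max(0.3, 0.1) = 0.3
(¬z → (z ∨ x)): 0 ≤ 0.3, so result = 1
((¬z → (z ∨ x)) → x): 1 > 0.1, so result = 0.1
¬z: Gödel ¬ of 0.3 = 0 (operand ≠ 0)
(((¬z → (z ∨ x)) → x) → ¬z): 0.1 > 0, so result = 0
(¬y ∨ (((¬z → (z ∨ x)) → x) → ¬z)) = max(0, 0) = 0
¬(¬y ∨ (((¬z → (z ∨ x)) → x) → ¬z)): Gödel ¬ of 0 = 1 (operand is 0)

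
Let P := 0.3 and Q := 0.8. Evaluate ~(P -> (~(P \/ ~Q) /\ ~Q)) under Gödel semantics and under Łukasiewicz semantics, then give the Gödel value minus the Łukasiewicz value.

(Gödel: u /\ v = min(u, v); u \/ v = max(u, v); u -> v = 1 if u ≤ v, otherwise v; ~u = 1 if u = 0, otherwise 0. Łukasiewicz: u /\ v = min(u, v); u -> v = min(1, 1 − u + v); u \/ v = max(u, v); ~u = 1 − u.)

0.90

Gödel evaluation:
  ~Q: Gödel ¬ of 0.8 = 0 (operand ≠ 0)
  (P \/ ~Q) = max(0.3, 0) = 0.3
  ~(P \/ ~Q): Gödel ¬ of 0.3 = 0 (operand ≠ 0)
  ~Q: Gödel ¬ of 0.8 = 0 (operand ≠ 0)
  (~(P \/ ~Q) /\ ~Q) = min(0, 0) = 0
  (P -> (~(P \/ ~Q) /\ ~Q)): 0.3 > 0, so result = 0
  ~(P -> (~(P \/ ~Q) /\ ~Q)): Gödel ¬ of 0 = 1 (operand is 0)
  Gödel value = 1
Łukasiewicz evaluation:
  ~Q: Łukasiewicz ¬ gives 1 − 0.8 = 0.2
  (P \/ ~Q) = max(0.3, 0.2) = 0.3
  ~(P \/ ~Q): Łukasiewicz ¬ gives 1 − 0.3 = 0.7
  ~Q: Łukasiewicz ¬ gives 1 − 0.8 = 0.2
  (~(P \/ ~Q) /\ ~Q) = min(0.7, 0.2) = 0.2
  (P -> (~(P \/ ~Q) /\ ~Q)): min(1, 1 − 0.3 + 0.2) = 0.9
  ~(P -> (~(P \/ ~Q) /\ ~Q)): Łukasiewicz ¬ gives 1 − 0.9 = 0.1
  Łukasiewicz value = 0.1
Difference: 1 − 0.1 = 0.90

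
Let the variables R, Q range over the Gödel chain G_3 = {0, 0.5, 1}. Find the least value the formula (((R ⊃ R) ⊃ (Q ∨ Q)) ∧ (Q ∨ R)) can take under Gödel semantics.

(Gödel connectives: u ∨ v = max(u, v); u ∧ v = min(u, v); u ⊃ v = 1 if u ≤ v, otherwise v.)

0.00

The minimum is attained at R = 0, Q = 0:
  (R ⊃ R): 0 ≤ 0, so result = 1
  (Q ∨ Q) = max(0, 0) = 0
  ((R ⊃ R) ⊃ (Q ∨ Q)): 1 > 0, so result = 0
  (Q ∨ R) = max(0, 0) = 0
  (((R ⊃ R) ⊃ (Q ∨ Q)) ∧ (Q ∨ R)) = min(0, 0) = 0
Checking all 9 assignments confirms none give a value below 0.00.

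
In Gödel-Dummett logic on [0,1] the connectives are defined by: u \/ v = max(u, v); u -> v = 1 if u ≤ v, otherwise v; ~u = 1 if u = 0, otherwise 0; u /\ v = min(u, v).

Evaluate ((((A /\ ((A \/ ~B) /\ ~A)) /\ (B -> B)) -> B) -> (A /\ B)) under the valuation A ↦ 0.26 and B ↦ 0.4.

0.26

~B: Gödel ¬ of 0.4 = 0 (operand ≠ 0)
(A \/ ~B) = max(0.26, 0) = 0.26
~A: Gödel ¬ of 0.26 = 0 (operand ≠ 0)
((A \/ ~B) /\ ~A) = min(0.26, 0) = 0
(A /\ ((A \/ ~B) /\ ~A)) = min(0.26, 0) = 0
(B -> B): 0.4 ≤ 0.4, so result = 1
((A /\ ((A \/ ~B) /\ ~A)) /\ (B -> B)) = min(0, 1) = 0
(((A /\ ((A \/ ~B) /\ ~A)) /\ (B -> B)) -> B): 0 ≤ 0.4, so result = 1
(A /\ B) = min(0.26, 0.4) = 0.26
((((A /\ ((A \/ ~B) /\ ~A)) /\ (B -> B)) -> B) -> (A /\ B)): 1 > 0.26, so result = 0.26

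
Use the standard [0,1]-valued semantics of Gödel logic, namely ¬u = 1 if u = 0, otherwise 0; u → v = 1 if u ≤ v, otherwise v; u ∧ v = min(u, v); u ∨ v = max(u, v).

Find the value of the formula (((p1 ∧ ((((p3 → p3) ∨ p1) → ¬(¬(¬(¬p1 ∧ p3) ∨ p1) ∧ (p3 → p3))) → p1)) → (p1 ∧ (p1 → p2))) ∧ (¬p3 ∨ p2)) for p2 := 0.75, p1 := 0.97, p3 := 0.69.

(p3 → p3): 0.69 ≤ 0.69, so result = 1
((p3 → p3) ∨ p1) = max(1, 0.97) = 1
¬p1: Gödel ¬ of 0.97 = 0 (operand ≠ 0)
(¬p1 ∧ p3) = min(0, 0.69) = 0
¬(¬p1 ∧ p3): Gödel ¬ of 0 = 1 (operand is 0)
(¬(¬p1 ∧ p3) ∨ p1) = max(1, 0.97) = 1
¬(¬(¬p1 ∧ p3) ∨ p1): Gödel ¬ of 1 = 0 (operand ≠ 0)
(p3 → p3): 0.69 ≤ 0.69, so result = 1
(¬(¬(¬p1 ∧ p3) ∨ p1) ∧ (p3 → p3)) = min(0, 1) = 0
¬(¬(¬(¬p1 ∧ p3) ∨ p1) ∧ (p3 → p3)): Gödel ¬ of 0 = 1 (operand is 0)
(((p3 → p3) ∨ p1) → ¬(¬(¬(¬p1 ∧ p3) ∨ p1) ∧ (p3 → p3))): 1 ≤ 1, so result = 1
((((p3 → p3) ∨ p1) → ¬(¬(¬(¬p1 ∧ p3) ∨ p1) ∧ (p3 → p3))) → p1): 1 > 0.97, so result = 0.97
(p1 ∧ ((((p3 → p3) ∨ p1) → ¬(¬(¬(¬p1 ∧ p3) ∨ p1) ∧ (p3 → p3))) → p1)) = min(0.97, 0.97) = 0.97
(p1 → p2): 0.97 > 0.75, so result = 0.75
(p1 ∧ (p1 → p2)) = min(0.97, 0.75) = 0.75
((p1 ∧ ((((p3 → p3) ∨ p1) → ¬(¬(¬(¬p1 ∧ p3) ∨ p1) ∧ (p3 → p3))) → p1)) → (p1 ∧ (p1 → p2))): 0.97 > 0.75, so result = 0.75
¬p3: Gödel ¬ of 0.69 = 0 (operand ≠ 0)
(¬p3 ∨ p2) = max(0, 0.75) = 0.75
(((p1 ∧ ((((p3 → p3) ∨ p1) → ¬(¬(¬(¬p1 ∧ p3) ∨ p1) ∧ (p3 → p3))) → p1)) → (p1 ∧ (p1 → p2))) ∧ (¬p3 ∨ p2)) = min(0.75, 0.75) = 0.75

0.75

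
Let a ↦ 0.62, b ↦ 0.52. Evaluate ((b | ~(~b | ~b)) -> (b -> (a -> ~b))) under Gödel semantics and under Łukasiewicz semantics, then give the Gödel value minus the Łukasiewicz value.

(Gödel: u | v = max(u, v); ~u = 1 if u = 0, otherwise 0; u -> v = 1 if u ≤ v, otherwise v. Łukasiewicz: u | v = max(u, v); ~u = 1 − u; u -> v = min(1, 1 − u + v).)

Gödel evaluation:
  ~b: Gödel ¬ of 0.52 = 0 (operand ≠ 0)
  ~b: Gödel ¬ of 0.52 = 0 (operand ≠ 0)
  (~b | ~b) = max(0, 0) = 0
  ~(~b | ~b): Gödel ¬ of 0 = 1 (operand is 0)
  (b | ~(~b | ~b)) = max(0.52, 1) = 1
  ~b: Gödel ¬ of 0.52 = 0 (operand ≠ 0)
  (a -> ~b): 0.62 > 0, so result = 0
  (b -> (a -> ~b)): 0.52 > 0, so result = 0
  ((b | ~(~b | ~b)) -> (b -> (a -> ~b))): 1 > 0, so result = 0
  Gödel value = 0
Łukasiewicz evaluation:
  ~b: Łukasiewicz ¬ gives 1 − 0.52 = 0.48
  ~b: Łukasiewicz ¬ gives 1 − 0.52 = 0.48
  (~b | ~b) = max(0.48, 0.48) = 0.48
  ~(~b | ~b): Łukasiewicz ¬ gives 1 − 0.48 = 0.52
  (b | ~(~b | ~b)) = max(0.52, 0.52) = 0.52
  ~b: Łukasiewicz ¬ gives 1 − 0.52 = 0.48
  (a -> ~b): min(1, 1 − 0.62 + 0.48) = 0.86
  (b -> (a -> ~b)): min(1, 1 − 0.52 + 0.86) = 1
  ((b | ~(~b | ~b)) -> (b -> (a -> ~b))): min(1, 1 − 0.52 + 1) = 1
  Łukasiewicz value = 1
Difference: 0 − 1 = -1.00

-1.00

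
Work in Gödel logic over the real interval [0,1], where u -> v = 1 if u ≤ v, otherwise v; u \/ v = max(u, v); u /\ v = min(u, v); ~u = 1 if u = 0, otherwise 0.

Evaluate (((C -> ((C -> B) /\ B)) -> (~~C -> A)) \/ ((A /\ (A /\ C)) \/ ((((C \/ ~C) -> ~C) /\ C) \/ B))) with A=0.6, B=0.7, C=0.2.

0.70

(C -> B): 0.2 ≤ 0.7, so result = 1
((C -> B) /\ B) = min(1, 0.7) = 0.7
(C -> ((C -> B) /\ B)): 0.2 ≤ 0.7, so result = 1
~C: Gödel ¬ of 0.2 = 0 (operand ≠ 0)
~~C: Gödel ¬ of 0 = 1 (operand is 0)
(~~C -> A): 1 > 0.6, so result = 0.6
((C -> ((C -> B) /\ B)) -> (~~C -> A)): 1 > 0.6, so result = 0.6
(A /\ C) = min(0.6, 0.2) = 0.2
(A /\ (A /\ C)) = min(0.6, 0.2) = 0.2
~C: Gödel ¬ of 0.2 = 0 (operand ≠ 0)
(C \/ ~C) = max(0.2, 0) = 0.2
~C: Gödel ¬ of 0.2 = 0 (operand ≠ 0)
((C \/ ~C) -> ~C): 0.2 > 0, so result = 0
(((C \/ ~C) -> ~C) /\ C) = min(0, 0.2) = 0
((((C \/ ~C) -> ~C) /\ C) \/ B) = max(0, 0.7) = 0.7
((A /\ (A /\ C)) \/ ((((C \/ ~C) -> ~C) /\ C) \/ B)) = max(0.2, 0.7) = 0.7
(((C -> ((C -> B) /\ B)) -> (~~C -> A)) \/ ((A /\ (A /\ C)) \/ ((((C \/ ~C) -> ~C) /\ C) \/ B))) = max(0.6, 0.7) = 0.7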